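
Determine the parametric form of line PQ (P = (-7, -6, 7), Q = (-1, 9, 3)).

Direction vector d = Q - P = (-1 + 7, 9 + 6, 3 - 7) = (6, 15, -4)
Parametric form r = P + t·d:
x = -7 + 6t, y = -6 + 15t, z = 7 - 4t

x = -7 + 6t, y = -6 + 15t, z = 7 - 4t


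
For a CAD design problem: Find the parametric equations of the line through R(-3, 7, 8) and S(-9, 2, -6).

Direction vector d = S - R = (-9 + 3, 2 - 7, -6 - 8) = (-6, -5, -14)
Parametric form r = R + t·d:
x = -3 - 6t, y = 7 - 5t, z = 8 - 14t

x = -3 - 6t, y = 7 - 5t, z = 8 - 14t


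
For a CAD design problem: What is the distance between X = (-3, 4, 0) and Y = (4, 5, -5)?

d = √[(x₂-x₁)² + (y₂-y₁)² + (z₂-z₁)²]
  = √[7² + 1² + (-5)²]
  = √[49 + 1 + 25]
  = √75
  ≈ 8.66

8.66


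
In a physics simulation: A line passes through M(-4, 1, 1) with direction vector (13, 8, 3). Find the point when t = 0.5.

P(t) = M + t·d
  = (-4 + 13·0.5, 1 + 8·0.5, 1 + 3·0.5)
  = (-4 + 6.5, 1 + 4, 1 + 1.5)
  = (2.5, 5, 2.5)

(2.5, 5, 2.5)


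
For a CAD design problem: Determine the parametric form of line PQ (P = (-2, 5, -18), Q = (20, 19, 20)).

Direction vector d = Q - P = (20 + 2, 19 - 5, 20 + 18) = (22, 14, 38)
Parametric form r = P + t·d:
x = -2 + 22t, y = 5 + 14t, z = -18 + 38t

x = -2 + 22t, y = 5 + 14t, z = -18 + 38t


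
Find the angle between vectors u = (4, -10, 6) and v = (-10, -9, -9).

u·v = 4·(-10) + (-10)·(-9) + 6·(-9) = -40 + 90 - 54 = -4
|u| = √(4² + (-10)² + 6²) = √152 ≈ 12.33
|v| = √((-10)² + (-9)² + (-9)²) = √262 ≈ 16.19
cos θ = (u·v)/(|u||v|) = -4/(12.33·16.19) ≈ -0.02004
θ = arccos(-0.02004) ≈ 91.15°

91.15°


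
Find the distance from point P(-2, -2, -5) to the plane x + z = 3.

distance = |a·x₀ + b·y₀ + c·z₀ - d| / √(a² + b² + c²)
  = |1·(-2) + 0·(-2) + 1·(-5) - 3| / √(1² + 0² + 1²)
  = |-2 + 0 - 5 - 3| / √(1 + 0 + 1)
  = |-10| / √2
  = 10 / 1.414
  ≈ 7.071

7.071


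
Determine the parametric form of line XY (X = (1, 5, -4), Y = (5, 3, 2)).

Direction vector d = Y - X = (5 - 1, 3 - 5, 2 + 4) = (4, -2, 6)
Parametric form r = X + t·d:
x = 1 + 4t, y = 5 - 2t, z = -4 + 6t

x = 1 + 4t, y = 5 - 2t, z = -4 + 6t


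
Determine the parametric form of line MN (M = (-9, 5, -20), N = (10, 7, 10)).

Direction vector d = N - M = (10 + 9, 7 - 5, 10 + 20) = (19, 2, 30)
Parametric form r = M + t·d:
x = -9 + 19t, y = 5 + 2t, z = -20 + 30t

x = -9 + 19t, y = 5 + 2t, z = -20 + 30t


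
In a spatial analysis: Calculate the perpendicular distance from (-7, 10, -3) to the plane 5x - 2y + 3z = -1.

distance = |a·x₀ + b·y₀ + c·z₀ - d| / √(a² + b² + c²)
  = |5·(-7) + (-2)·10 + 3·(-3) - (-1)| / √(5² + (-2)² + 3²)
  = |-35 - 20 - 9 + 1| / √(25 + 4 + 9)
  = |-63| / √38
  = 63 / 6.164
  ≈ 10.22

10.22


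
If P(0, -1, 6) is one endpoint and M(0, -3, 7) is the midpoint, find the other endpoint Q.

Q = 2M - P
  = (2·0 - 0, 2·(-3) - (-1), 2·7 - 6)
  = (0 + 0, -6 + 1, 14 - 6)
  = (0, -5, 8)

(0, -5, 8)


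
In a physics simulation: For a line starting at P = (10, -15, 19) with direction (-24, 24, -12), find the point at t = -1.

P(t) = P + t·d
  = (10 + (-24)·(-1), -15 + 24·(-1), 19 + (-12)·(-1))
  = (10 + 24, -15 - 24, 19 + 12)
  = (34, -39, 31)

(34, -39, 31)


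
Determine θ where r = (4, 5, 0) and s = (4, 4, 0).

r·s = 4·4 + 5·4 + 0·0 = 16 + 20 + 0 = 36
|r| = √(4² + 5² + 0²) = √41 ≈ 6.403
|s| = √(4² + 4² + 0²) = √32 ≈ 5.657
cos θ = (r·s)/(|r||s|) = 36/(6.403·5.657) ≈ 0.9939
θ = arccos(0.9939) ≈ 6.34°

6.34°


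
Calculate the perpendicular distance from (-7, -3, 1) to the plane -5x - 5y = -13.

distance = |a·x₀ + b·y₀ + c·z₀ - d| / √(a² + b² + c²)
  = |(-5)·(-7) + (-5)·(-3) + 0·1 - (-13)| / √((-5)² + (-5)² + 0²)
  = |35 + 15 + 0 + 13| / √(25 + 25 + 0)
  = |63| / √50
  = 63 / 7.071
  ≈ 8.91

8.91


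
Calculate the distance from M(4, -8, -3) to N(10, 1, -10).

d = √[(x₂-x₁)² + (y₂-y₁)² + (z₂-z₁)²]
  = √[6² + 9² + (-7)²]
  = √[36 + 81 + 49]
  = √166
  ≈ 12.88

12.88


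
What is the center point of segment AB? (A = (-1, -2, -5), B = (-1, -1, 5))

M = ((x₁+x₂)/2, (y₁+y₂)/2, (z₁+z₂)/2)
  = ((-1 - 1)/2, (-2 - 1)/2, (-5 + 5)/2)
  = (-2/2, -3/2, 0/2)
  = (-1, -1.5, 0)

(-1, -1.5, 0)


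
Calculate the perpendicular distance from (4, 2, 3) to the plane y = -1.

distance = |a·x₀ + b·y₀ + c·z₀ - d| / √(a² + b² + c²)
  = |0·4 + 1·2 + 0·3 - (-1)| / √(0² + 1² + 0²)
  = |0 + 2 + 0 + 1| / √(0 + 1 + 0)
  = |3| / √1
  = 3 / 1
  ≈ 3

3


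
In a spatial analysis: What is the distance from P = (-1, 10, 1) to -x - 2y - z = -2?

distance = |a·x₀ + b·y₀ + c·z₀ - d| / √(a² + b² + c²)
  = |(-1)·(-1) + (-2)·10 + (-1)·1 - (-2)| / √((-1)² + (-2)² + (-1)²)
  = |1 - 20 - 1 + 2| / √(1 + 4 + 1)
  = |-18| / √6
  = 18 / 2.449
  ≈ 7.348

7.348


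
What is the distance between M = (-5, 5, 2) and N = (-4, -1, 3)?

d = √[(x₂-x₁)² + (y₂-y₁)² + (z₂-z₁)²]
  = √[1² + (-6)² + 1²]
  = √[1 + 36 + 1]
  = √38
  ≈ 6.164

6.164


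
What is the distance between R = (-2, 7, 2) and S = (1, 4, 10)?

d = √[(x₂-x₁)² + (y₂-y₁)² + (z₂-z₁)²]
  = √[3² + (-3)² + 8²]
  = √[9 + 9 + 64]
  = √82
  ≈ 9.055

9.055


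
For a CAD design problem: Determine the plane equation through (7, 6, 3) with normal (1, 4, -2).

The plane through P with normal n = (a, b, c) satisfies n·(r - P) = 0,
i.e. ax + by + cz = a·x₀ + b·y₀ + c·z₀.
d = 1·7 + 4·6 + (-2)·3
  = 7 + 24 - 6
  = 25
Equation: x + 4y - 2z = 25

x + 4y - 2z = 25


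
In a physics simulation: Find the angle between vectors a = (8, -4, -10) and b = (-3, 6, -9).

a·b = 8·(-3) + (-4)·6 + (-10)·(-9) = -24 - 24 + 90 = 42
|a| = √(8² + (-4)² + (-10)²) = √180 ≈ 13.42
|b| = √((-3)² + 6² + (-9)²) = √126 ≈ 11.22
cos θ = (a·b)/(|a||b|) = 42/(13.42·11.22) ≈ 0.2789
θ = arccos(0.2789) ≈ 73.81°

73.81°


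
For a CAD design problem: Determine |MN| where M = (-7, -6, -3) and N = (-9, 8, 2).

d = √[(x₂-x₁)² + (y₂-y₁)² + (z₂-z₁)²]
  = √[(-2)² + 14² + 5²]
  = √[4 + 196 + 25]
  = √225
  ≈ 15

15


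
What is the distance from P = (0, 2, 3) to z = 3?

distance = |a·x₀ + b·y₀ + c·z₀ - d| / √(a² + b² + c²)
  = |0·0 + 0·2 + 1·3 - 3| / √(0² + 0² + 1²)
  = |0 + 0 + 3 - 3| / √(0 + 0 + 1)
  = |0| / √1
  = 0 / 1
  ≈ 0

0


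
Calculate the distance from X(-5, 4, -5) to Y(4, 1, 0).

d = √[(x₂-x₁)² + (y₂-y₁)² + (z₂-z₁)²]
  = √[9² + (-3)² + 5²]
  = √[81 + 9 + 25]
  = √115
  ≈ 10.72

10.72


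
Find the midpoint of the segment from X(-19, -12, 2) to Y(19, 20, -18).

M = ((x₁+x₂)/2, (y₁+y₂)/2, (z₁+z₂)/2)
  = ((-19 + 19)/2, (-12 + 20)/2, (2 - 18)/2)
  = (0/2, 8/2, -16/2)
  = (0, 4, -8)

(0, 4, -8)


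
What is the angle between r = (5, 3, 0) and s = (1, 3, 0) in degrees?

r·s = 5·1 + 3·3 + 0·0 = 5 + 9 + 0 = 14
|r| = √(5² + 3² + 0²) = √34 ≈ 5.831
|s| = √(1² + 3² + 0²) = √10 ≈ 3.162
cos θ = (r·s)/(|r||s|) = 14/(5.831·3.162) ≈ 0.7593
θ = arccos(0.7593) ≈ 40.6°

40.6°


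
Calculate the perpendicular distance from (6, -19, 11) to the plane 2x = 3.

distance = |a·x₀ + b·y₀ + c·z₀ - d| / √(a² + b² + c²)
  = |2·6 + 0·(-19) + 0·11 - 3| / √(2² + 0² + 0²)
  = |12 + 0 + 0 - 3| / √(4 + 0 + 0)
  = |9| / √4
  = 9 / 2
  ≈ 4.5

4.5


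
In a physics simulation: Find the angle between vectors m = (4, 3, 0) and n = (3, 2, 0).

m·n = 4·3 + 3·2 + 0·0 = 12 + 6 + 0 = 18
|m| = √(4² + 3² + 0²) = √25 ≈ 5
|n| = √(3² + 2² + 0²) = √13 ≈ 3.606
cos θ = (m·n)/(|m||n|) = 18/(5·3.606) ≈ 0.9985
θ = arccos(0.9985) ≈ 3.18°

3.18°


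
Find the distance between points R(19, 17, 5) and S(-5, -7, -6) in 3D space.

d = √[(x₂-x₁)² + (y₂-y₁)² + (z₂-z₁)²]
  = √[(-24)² + (-24)² + (-11)²]
  = √[576 + 576 + 121]
  = √1273
  ≈ 35.68

35.68


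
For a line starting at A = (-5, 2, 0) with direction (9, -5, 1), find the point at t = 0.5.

P(t) = A + t·d
  = (-5 + 9·0.5, 2 + (-5)·0.5, 0 + 1·0.5)
  = (-5 + 4.5, 2 - 2.5, 0 + 0.5)
  = (-0.5, -0.5, 0.5)

(-0.5, -0.5, 0.5)


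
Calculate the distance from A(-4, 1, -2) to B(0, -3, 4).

d = √[(x₂-x₁)² + (y₂-y₁)² + (z₂-z₁)²]
  = √[4² + (-4)² + 6²]
  = √[16 + 16 + 36]
  = √68
  ≈ 8.246

8.246


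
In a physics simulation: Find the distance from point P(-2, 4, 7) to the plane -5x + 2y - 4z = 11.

distance = |a·x₀ + b·y₀ + c·z₀ - d| / √(a² + b² + c²)
  = |(-5)·(-2) + 2·4 + (-4)·7 - 11| / √((-5)² + 2² + (-4)²)
  = |10 + 8 - 28 - 11| / √(25 + 4 + 16)
  = |-21| / √45
  = 21 / 6.708
  ≈ 3.13

3.13


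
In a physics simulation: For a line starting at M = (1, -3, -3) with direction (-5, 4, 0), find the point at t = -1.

P(t) = M + t·d
  = (1 + (-5)·(-1), -3 + 4·(-1), -3 + 0·(-1))
  = (1 + 5, -3 - 4, -3 + 0)
  = (6, -7, -3)

(6, -7, -3)


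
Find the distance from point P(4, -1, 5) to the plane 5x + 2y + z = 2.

distance = |a·x₀ + b·y₀ + c·z₀ - d| / √(a² + b² + c²)
  = |5·4 + 2·(-1) + 1·5 - 2| / √(5² + 2² + 1²)
  = |20 - 2 + 5 - 2| / √(25 + 4 + 1)
  = |21| / √30
  = 21 / 5.477
  ≈ 3.834

3.834


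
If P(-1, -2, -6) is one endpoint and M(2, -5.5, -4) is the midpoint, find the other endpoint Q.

Q = 2M - P
  = (2·2 - (-1), 2·(-5.5) - (-2), 2·(-4) - (-6))
  = (4 + 1, -11 + 2, -8 + 6)
  = (5, -9, -2)

(5, -9, -2)


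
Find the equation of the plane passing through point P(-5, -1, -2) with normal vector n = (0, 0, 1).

The plane through P with normal n = (a, b, c) satisfies n·(r - P) = 0,
i.e. ax + by + cz = a·x₀ + b·y₀ + c·z₀.
d = 0·(-5) + 0·(-1) + 1·(-2)
  = 0 + 0 - 2
  = -2
Equation: z = -2

z = -2


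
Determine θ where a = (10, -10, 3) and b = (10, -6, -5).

a·b = 10·10 + (-10)·(-6) + 3·(-5) = 100 + 60 - 15 = 145
|a| = √(10² + (-10)² + 3²) = √209 ≈ 14.46
|b| = √(10² + (-6)² + (-5)²) = √161 ≈ 12.69
cos θ = (a·b)/(|a||b|) = 145/(14.46·12.69) ≈ 0.7905
θ = arccos(0.7905) ≈ 37.77°

37.77°


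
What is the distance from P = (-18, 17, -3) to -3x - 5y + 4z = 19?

distance = |a·x₀ + b·y₀ + c·z₀ - d| / √(a² + b² + c²)
  = |(-3)·(-18) + (-5)·17 + 4·(-3) - 19| / √((-3)² + (-5)² + 4²)
  = |54 - 85 - 12 - 19| / √(9 + 25 + 16)
  = |-62| / √50
  = 62 / 7.071
  ≈ 8.768

8.768


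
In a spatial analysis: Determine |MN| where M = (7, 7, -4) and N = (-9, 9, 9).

d = √[(x₂-x₁)² + (y₂-y₁)² + (z₂-z₁)²]
  = √[(-16)² + 2² + 13²]
  = √[256 + 4 + 169]
  = √429
  ≈ 20.71

20.71


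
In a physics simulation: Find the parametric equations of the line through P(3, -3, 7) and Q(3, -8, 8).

Direction vector d = Q - P = (3 - 3, -8 + 3, 8 - 7) = (0, -5, 1)
Parametric form r = P + t·d:
x = 3, y = -3 - 5t, z = 7 + t

x = 3, y = -3 - 5t, z = 7 + t


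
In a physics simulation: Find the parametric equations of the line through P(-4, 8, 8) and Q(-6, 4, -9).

Direction vector d = Q - P = (-6 + 4, 4 - 8, -9 - 8) = (-2, -4, -17)
Parametric form r = P + t·d:
x = -4 - 2t, y = 8 - 4t, z = 8 - 17t

x = -4 - 2t, y = 8 - 4t, z = 8 - 17t


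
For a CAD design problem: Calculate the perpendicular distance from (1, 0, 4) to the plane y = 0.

distance = |a·x₀ + b·y₀ + c·z₀ - d| / √(a² + b² + c²)
  = |0·1 + 1·0 + 0·4 - 0| / √(0² + 1² + 0²)
  = |0 + 0 + 0 + 0| / √(0 + 1 + 0)
  = |0| / √1
  = 0 / 1
  ≈ 0

0


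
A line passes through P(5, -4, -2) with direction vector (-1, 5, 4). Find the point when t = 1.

P(t) = P + t·d
  = (5 + (-1)·1, -4 + 5·1, -2 + 4·1)
  = (5 - 1, -4 + 5, -2 + 4)
  = (4, 1, 2)

(4, 1, 2)


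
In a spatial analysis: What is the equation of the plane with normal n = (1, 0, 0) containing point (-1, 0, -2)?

The plane through P with normal n = (a, b, c) satisfies n·(r - P) = 0,
i.e. ax + by + cz = a·x₀ + b·y₀ + c·z₀.
d = 1·(-1) + 0·0 + 0·(-2)
  = -1 + 0 + 0
  = -1
Equation: x = -1

x = -1


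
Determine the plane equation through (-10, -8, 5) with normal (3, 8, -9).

The plane through P with normal n = (a, b, c) satisfies n·(r - P) = 0,
i.e. ax + by + cz = a·x₀ + b·y₀ + c·z₀.
d = 3·(-10) + 8·(-8) + (-9)·5
  = -30 - 64 - 45
  = -139
Equation: 3x + 8y - 9z = -139

3x + 8y - 9z = -139


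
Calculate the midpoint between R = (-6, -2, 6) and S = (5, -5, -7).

M = ((x₁+x₂)/2, (y₁+y₂)/2, (z₁+z₂)/2)
  = ((-6 + 5)/2, (-2 - 5)/2, (6 - 7)/2)
  = (-1/2, -7/2, -1/2)
  = (-0.5, -3.5, -0.5)

(-0.5, -3.5, -0.5)


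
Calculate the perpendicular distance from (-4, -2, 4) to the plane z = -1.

distance = |a·x₀ + b·y₀ + c·z₀ - d| / √(a² + b² + c²)
  = |0·(-4) + 0·(-2) + 1·4 - (-1)| / √(0² + 0² + 1²)
  = |0 + 0 + 4 + 1| / √(0 + 0 + 1)
  = |5| / √1
  = 5 / 1
  ≈ 5

5


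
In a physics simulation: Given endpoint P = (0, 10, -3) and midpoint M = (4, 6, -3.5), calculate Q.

Q = 2M - P
  = (2·4 - 0, 2·6 - 10, 2·(-3.5) - (-3))
  = (8 + 0, 12 - 10, -7 + 3)
  = (8, 2, -4)

(8, 2, -4)


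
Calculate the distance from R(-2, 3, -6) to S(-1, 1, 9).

d = √[(x₂-x₁)² + (y₂-y₁)² + (z₂-z₁)²]
  = √[1² + (-2)² + 15²]
  = √[1 + 4 + 225]
  = √230
  ≈ 15.17

15.17


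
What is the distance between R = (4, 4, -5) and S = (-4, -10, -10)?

d = √[(x₂-x₁)² + (y₂-y₁)² + (z₂-z₁)²]
  = √[(-8)² + (-14)² + (-5)²]
  = √[64 + 196 + 25]
  = √285
  ≈ 16.88

16.88


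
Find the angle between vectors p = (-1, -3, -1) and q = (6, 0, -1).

p·q = (-1)·6 + (-3)·0 + (-1)·(-1) = -6 + 0 + 1 = -5
|p| = √((-1)² + (-3)² + (-1)²) = √11 ≈ 3.317
|q| = √(6² + 0² + (-1)²) = √37 ≈ 6.083
cos θ = (p·q)/(|p||q|) = -5/(3.317·6.083) ≈ -0.2478
θ = arccos(-0.2478) ≈ 104.3°

104.3°


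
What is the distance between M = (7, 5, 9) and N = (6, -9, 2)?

d = √[(x₂-x₁)² + (y₂-y₁)² + (z₂-z₁)²]
  = √[(-1)² + (-14)² + (-7)²]
  = √[1 + 196 + 49]
  = √246
  ≈ 15.68

15.68


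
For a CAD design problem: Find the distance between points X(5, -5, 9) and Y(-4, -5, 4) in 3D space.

d = √[(x₂-x₁)² + (y₂-y₁)² + (z₂-z₁)²]
  = √[(-9)² + 0² + (-5)²]
  = √[81 + 0 + 25]
  = √106
  ≈ 10.3

10.3


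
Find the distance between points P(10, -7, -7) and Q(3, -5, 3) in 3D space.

d = √[(x₂-x₁)² + (y₂-y₁)² + (z₂-z₁)²]
  = √[(-7)² + 2² + 10²]
  = √[49 + 4 + 100]
  = √153
  ≈ 12.37

12.37


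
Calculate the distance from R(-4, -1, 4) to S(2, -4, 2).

d = √[(x₂-x₁)² + (y₂-y₁)² + (z₂-z₁)²]
  = √[6² + (-3)² + (-2)²]
  = √[36 + 9 + 4]
  = √49
  ≈ 7

7


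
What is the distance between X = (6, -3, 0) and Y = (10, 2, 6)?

d = √[(x₂-x₁)² + (y₂-y₁)² + (z₂-z₁)²]
  = √[4² + 5² + 6²]
  = √[16 + 25 + 36]
  = √77
  ≈ 8.775

8.775


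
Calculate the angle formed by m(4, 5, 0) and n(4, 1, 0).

m·n = 4·4 + 5·1 + 0·0 = 16 + 5 + 0 = 21
|m| = √(4² + 5² + 0²) = √41 ≈ 6.403
|n| = √(4² + 1² + 0²) = √17 ≈ 4.123
cos θ = (m·n)/(|m||n|) = 21/(6.403·4.123) ≈ 0.7954
θ = arccos(0.7954) ≈ 37.3°

37.3°


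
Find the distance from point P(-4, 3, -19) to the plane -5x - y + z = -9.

distance = |a·x₀ + b·y₀ + c·z₀ - d| / √(a² + b² + c²)
  = |(-5)·(-4) + (-1)·3 + 1·(-19) - (-9)| / √((-5)² + (-1)² + 1²)
  = |20 - 3 - 19 + 9| / √(25 + 1 + 1)
  = |7| / √27
  = 7 / 5.196
  ≈ 1.347

1.347


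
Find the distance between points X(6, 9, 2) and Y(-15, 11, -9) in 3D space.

d = √[(x₂-x₁)² + (y₂-y₁)² + (z₂-z₁)²]
  = √[(-21)² + 2² + (-11)²]
  = √[441 + 4 + 121]
  = √566
  ≈ 23.79

23.79


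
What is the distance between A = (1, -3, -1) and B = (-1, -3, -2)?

d = √[(x₂-x₁)² + (y₂-y₁)² + (z₂-z₁)²]
  = √[(-2)² + 0² + (-1)²]
  = √[4 + 0 + 1]
  = √5
  ≈ 2.236

2.236


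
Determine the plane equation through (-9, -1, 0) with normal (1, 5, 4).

The plane through P with normal n = (a, b, c) satisfies n·(r - P) = 0,
i.e. ax + by + cz = a·x₀ + b·y₀ + c·z₀.
d = 1·(-9) + 5·(-1) + 4·0
  = -9 - 5 + 0
  = -14
Equation: x + 5y + 4z = -14

x + 5y + 4z = -14


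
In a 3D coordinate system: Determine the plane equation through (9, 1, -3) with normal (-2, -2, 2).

The plane through P with normal n = (a, b, c) satisfies n·(r - P) = 0,
i.e. ax + by + cz = a·x₀ + b·y₀ + c·z₀.
d = (-2)·9 + (-2)·1 + 2·(-3)
  = -18 - 2 - 6
  = -26
Equation: -2x - 2y + 2z = -26

-2x - 2y + 2z = -26


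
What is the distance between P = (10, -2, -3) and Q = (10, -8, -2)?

d = √[(x₂-x₁)² + (y₂-y₁)² + (z₂-z₁)²]
  = √[0² + (-6)² + 1²]
  = √[0 + 36 + 1]
  = √37
  ≈ 6.083

6.083


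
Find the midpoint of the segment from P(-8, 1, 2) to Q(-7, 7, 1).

M = ((x₁+x₂)/2, (y₁+y₂)/2, (z₁+z₂)/2)
  = ((-8 - 7)/2, (1 + 7)/2, (2 + 1)/2)
  = (-15/2, 8/2, 3/2)
  = (-7.5, 4, 1.5)

(-7.5, 4, 1.5)


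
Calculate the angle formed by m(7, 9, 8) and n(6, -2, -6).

m·n = 7·6 + 9·(-2) + 8·(-6) = 42 - 18 - 48 = -24
|m| = √(7² + 9² + 8²) = √194 ≈ 13.93
|n| = √(6² + (-2)² + (-6)²) = √76 ≈ 8.718
cos θ = (m·n)/(|m||n|) = -24/(13.93·8.718) ≈ -0.1977
θ = arccos(-0.1977) ≈ 101.4°

101.4°


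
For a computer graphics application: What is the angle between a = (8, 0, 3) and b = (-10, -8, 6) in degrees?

a·b = 8·(-10) + 0·(-8) + 3·6 = -80 + 0 + 18 = -62
|a| = √(8² + 0² + 3²) = √73 ≈ 8.544
|b| = √((-10)² + (-8)² + 6²) = √200 ≈ 14.14
cos θ = (a·b)/(|a||b|) = -62/(8.544·14.14) ≈ -0.5131
θ = arccos(-0.5131) ≈ 120.9°

120.9°


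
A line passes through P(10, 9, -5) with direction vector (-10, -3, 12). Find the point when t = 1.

P(t) = P + t·d
  = (10 + (-10)·1, 9 + (-3)·1, -5 + 12·1)
  = (10 - 10, 9 - 3, -5 + 12)
  = (0, 6, 7)

(0, 6, 7)


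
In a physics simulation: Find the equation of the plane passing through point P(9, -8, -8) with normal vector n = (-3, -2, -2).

The plane through P with normal n = (a, b, c) satisfies n·(r - P) = 0,
i.e. ax + by + cz = a·x₀ + b·y₀ + c·z₀.
d = (-3)·9 + (-2)·(-8) + (-2)·(-8)
  = -27 + 16 + 16
  = 5
Equation: -3x - 2y - 2z = 5

-3x - 2y - 2z = 5


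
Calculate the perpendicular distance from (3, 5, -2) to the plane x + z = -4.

distance = |a·x₀ + b·y₀ + c·z₀ - d| / √(a² + b² + c²)
  = |1·3 + 0·5 + 1·(-2) - (-4)| / √(1² + 0² + 1²)
  = |3 + 0 - 2 + 4| / √(1 + 0 + 1)
  = |5| / √2
  = 5 / 1.414
  ≈ 3.536

3.536


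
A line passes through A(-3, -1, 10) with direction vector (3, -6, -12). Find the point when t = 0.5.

P(t) = A + t·d
  = (-3 + 3·0.5, -1 + (-6)·0.5, 10 + (-12)·0.5)
  = (-3 + 1.5, -1 - 3, 10 - 6)
  = (-1.5, -4, 4)

(-1.5, -4, 4)


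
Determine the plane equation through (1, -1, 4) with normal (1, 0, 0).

The plane through P with normal n = (a, b, c) satisfies n·(r - P) = 0,
i.e. ax + by + cz = a·x₀ + b·y₀ + c·z₀.
d = 1·1 + 0·(-1) + 0·4
  = 1 + 0 + 0
  = 1
Equation: x = 1

x = 1


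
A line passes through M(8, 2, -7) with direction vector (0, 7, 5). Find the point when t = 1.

P(t) = M + t·d
  = (8 + 0·1, 2 + 7·1, -7 + 5·1)
  = (8 + 0, 2 + 7, -7 + 5)
  = (8, 9, -2)

(8, 9, -2)


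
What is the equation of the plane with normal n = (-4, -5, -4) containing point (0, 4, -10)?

The plane through P with normal n = (a, b, c) satisfies n·(r - P) = 0,
i.e. ax + by + cz = a·x₀ + b·y₀ + c·z₀.
d = (-4)·0 + (-5)·4 + (-4)·(-10)
  = 0 - 20 + 40
  = 20
Equation: -4x - 5y - 4z = 20

-4x - 5y - 4z = 20


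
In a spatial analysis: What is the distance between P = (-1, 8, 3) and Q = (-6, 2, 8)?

d = √[(x₂-x₁)² + (y₂-y₁)² + (z₂-z₁)²]
  = √[(-5)² + (-6)² + 5²]
  = √[25 + 36 + 25]
  = √86
  ≈ 9.274

9.274


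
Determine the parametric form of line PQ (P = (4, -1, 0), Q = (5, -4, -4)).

Direction vector d = Q - P = (5 - 4, -4 + 1, -4 + 0) = (1, -3, -4)
Parametric form r = P + t·d:
x = 4 + t, y = -1 - 3t, z = 0 - 4t

x = 4 + t, y = -1 - 3t, z = 0 - 4t


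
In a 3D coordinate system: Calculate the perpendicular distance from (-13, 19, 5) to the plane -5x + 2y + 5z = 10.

distance = |a·x₀ + b·y₀ + c·z₀ - d| / √(a² + b² + c²)
  = |(-5)·(-13) + 2·19 + 5·5 - 10| / √((-5)² + 2² + 5²)
  = |65 + 38 + 25 - 10| / √(25 + 4 + 25)
  = |118| / √54
  = 118 / 7.348
  ≈ 16.06

16.06


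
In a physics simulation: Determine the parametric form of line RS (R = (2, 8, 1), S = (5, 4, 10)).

Direction vector d = S - R = (5 - 2, 4 - 8, 10 - 1) = (3, -4, 9)
Parametric form r = R + t·d:
x = 2 + 3t, y = 8 - 4t, z = 1 + 9t

x = 2 + 3t, y = 8 - 4t, z = 1 + 9t


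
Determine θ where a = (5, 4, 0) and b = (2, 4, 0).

a·b = 5·2 + 4·4 + 0·0 = 10 + 16 + 0 = 26
|a| = √(5² + 4² + 0²) = √41 ≈ 6.403
|b| = √(2² + 4² + 0²) = √20 ≈ 4.472
cos θ = (a·b)/(|a||b|) = 26/(6.403·4.472) ≈ 0.908
θ = arccos(0.908) ≈ 24.78°

24.78°


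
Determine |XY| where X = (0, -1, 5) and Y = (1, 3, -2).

d = √[(x₂-x₁)² + (y₂-y₁)² + (z₂-z₁)²]
  = √[1² + 4² + (-7)²]
  = √[1 + 16 + 49]
  = √66
  ≈ 8.124

8.124


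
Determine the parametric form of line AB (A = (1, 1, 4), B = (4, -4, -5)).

Direction vector d = B - A = (4 - 1, -4 - 1, -5 - 4) = (3, -5, -9)
Parametric form r = A + t·d:
x = 1 + 3t, y = 1 - 5t, z = 4 - 9t

x = 1 + 3t, y = 1 - 5t, z = 4 - 9t


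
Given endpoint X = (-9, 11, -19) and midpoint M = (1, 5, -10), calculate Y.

Y = 2M - X
  = (2·1 - (-9), 2·5 - 11, 2·(-10) - (-19))
  = (2 + 9, 10 - 11, -20 + 19)
  = (11, -1, -1)

(11, -1, -1)


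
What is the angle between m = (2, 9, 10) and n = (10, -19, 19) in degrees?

m·n = 2·10 + 9·(-19) + 10·19 = 20 - 171 + 190 = 39
|m| = √(2² + 9² + 10²) = √185 ≈ 13.6
|n| = √(10² + (-19)² + 19²) = √822 ≈ 28.67
cos θ = (m·n)/(|m||n|) = 39/(13.6·28.67) ≈ 0.1
θ = arccos(0.1) ≈ 84.26°

84.26°


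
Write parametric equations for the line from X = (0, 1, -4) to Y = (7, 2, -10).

Direction vector d = Y - X = (7 + 0, 2 - 1, -10 + 4) = (7, 1, -6)
Parametric form r = X + t·d:
x = 0 + 7t, y = 1 + t, z = -4 - 6t

x = 0 + 7t, y = 1 + t, z = -4 - 6t


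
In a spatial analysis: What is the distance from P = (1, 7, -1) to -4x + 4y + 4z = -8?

distance = |a·x₀ + b·y₀ + c·z₀ - d| / √(a² + b² + c²)
  = |(-4)·1 + 4·7 + 4·(-1) - (-8)| / √((-4)² + 4² + 4²)
  = |-4 + 28 - 4 + 8| / √(16 + 16 + 16)
  = |28| / √48
  = 28 / 6.928
  ≈ 4.041

4.041


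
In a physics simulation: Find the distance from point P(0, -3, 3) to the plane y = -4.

distance = |a·x₀ + b·y₀ + c·z₀ - d| / √(a² + b² + c²)
  = |0·0 + 1·(-3) + 0·3 - (-4)| / √(0² + 1² + 0²)
  = |0 - 3 + 0 + 4| / √(0 + 1 + 0)
  = |1| / √1
  = 1 / 1
  ≈ 1

1


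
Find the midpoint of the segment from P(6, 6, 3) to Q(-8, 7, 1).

M = ((x₁+x₂)/2, (y₁+y₂)/2, (z₁+z₂)/2)
  = ((6 - 8)/2, (6 + 7)/2, (3 + 1)/2)
  = (-2/2, 13/2, 4/2)
  = (-1, 6.5, 2)

(-1, 6.5, 2)


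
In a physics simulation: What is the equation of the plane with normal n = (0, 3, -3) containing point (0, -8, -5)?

The plane through P with normal n = (a, b, c) satisfies n·(r - P) = 0,
i.e. ax + by + cz = a·x₀ + b·y₀ + c·z₀.
d = 0·0 + 3·(-8) + (-3)·(-5)
  = 0 - 24 + 15
  = -9
Equation: 3y - 3z = -9

3y - 3z = -9


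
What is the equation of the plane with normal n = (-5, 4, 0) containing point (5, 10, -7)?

The plane through P with normal n = (a, b, c) satisfies n·(r - P) = 0,
i.e. ax + by + cz = a·x₀ + b·y₀ + c·z₀.
d = (-5)·5 + 4·10 + 0·(-7)
  = -25 + 40 + 0
  = 15
Equation: -5x + 4y = 15

-5x + 4y = 15


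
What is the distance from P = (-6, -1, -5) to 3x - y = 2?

distance = |a·x₀ + b·y₀ + c·z₀ - d| / √(a² + b² + c²)
  = |3·(-6) + (-1)·(-1) + 0·(-5) - 2| / √(3² + (-1)² + 0²)
  = |-18 + 1 + 0 - 2| / √(9 + 1 + 0)
  = |-19| / √10
  = 19 / 3.162
  ≈ 6.008

6.008


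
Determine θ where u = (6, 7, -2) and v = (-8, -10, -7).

u·v = 6·(-8) + 7·(-10) + (-2)·(-7) = -48 - 70 + 14 = -104
|u| = √(6² + 7² + (-2)²) = √89 ≈ 9.434
|v| = √((-8)² + (-10)² + (-7)²) = √213 ≈ 14.59
cos θ = (u·v)/(|u||v|) = -104/(9.434·14.59) ≈ -0.7554
θ = arccos(-0.7554) ≈ 139.1°

139.1°


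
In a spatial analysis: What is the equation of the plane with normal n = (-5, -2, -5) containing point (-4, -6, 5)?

The plane through P with normal n = (a, b, c) satisfies n·(r - P) = 0,
i.e. ax + by + cz = a·x₀ + b·y₀ + c·z₀.
d = (-5)·(-4) + (-2)·(-6) + (-5)·5
  = 20 + 12 - 25
  = 7
Equation: -5x - 2y - 5z = 7

-5x - 2y - 5z = 7


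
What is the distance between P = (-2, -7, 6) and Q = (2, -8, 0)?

d = √[(x₂-x₁)² + (y₂-y₁)² + (z₂-z₁)²]
  = √[4² + (-1)² + (-6)²]
  = √[16 + 1 + 36]
  = √53
  ≈ 7.28

7.28


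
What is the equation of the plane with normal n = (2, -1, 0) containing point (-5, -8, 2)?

The plane through P with normal n = (a, b, c) satisfies n·(r - P) = 0,
i.e. ax + by + cz = a·x₀ + b·y₀ + c·z₀.
d = 2·(-5) + (-1)·(-8) + 0·2
  = -10 + 8 + 0
  = -2
Equation: 2x - y = -2

2x - y = -2


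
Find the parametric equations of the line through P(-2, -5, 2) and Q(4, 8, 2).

Direction vector d = Q - P = (4 + 2, 8 + 5, 2 - 2) = (6, 13, 0)
Parametric form r = P + t·d:
x = -2 + 6t, y = -5 + 13t, z = 2

x = -2 + 6t, y = -5 + 13t, z = 2


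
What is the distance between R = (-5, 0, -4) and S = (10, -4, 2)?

d = √[(x₂-x₁)² + (y₂-y₁)² + (z₂-z₁)²]
  = √[15² + (-4)² + 6²]
  = √[225 + 16 + 36]
  = √277
  ≈ 16.64

16.64


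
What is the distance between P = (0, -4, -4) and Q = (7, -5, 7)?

d = √[(x₂-x₁)² + (y₂-y₁)² + (z₂-z₁)²]
  = √[7² + (-1)² + 11²]
  = √[49 + 1 + 121]
  = √171
  ≈ 13.08

13.08


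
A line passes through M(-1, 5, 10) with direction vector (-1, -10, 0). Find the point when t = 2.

P(t) = M + t·d
  = (-1 + (-1)·2, 5 + (-10)·2, 10 + 0·2)
  = (-1 - 2, 5 - 20, 10 + 0)
  = (-3, -15, 10)

(-3, -15, 10)


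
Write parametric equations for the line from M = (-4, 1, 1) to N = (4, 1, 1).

Direction vector d = N - M = (4 + 4, 1 - 1, 1 - 1) = (8, 0, 0)
Parametric form r = M + t·d:
x = -4 + 8t, y = 1, z = 1

x = -4 + 8t, y = 1, z = 1


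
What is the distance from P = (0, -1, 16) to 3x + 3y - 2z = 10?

distance = |a·x₀ + b·y₀ + c·z₀ - d| / √(a² + b² + c²)
  = |3·0 + 3·(-1) + (-2)·16 - 10| / √(3² + 3² + (-2)²)
  = |0 - 3 - 32 - 10| / √(9 + 9 + 4)
  = |-45| / √22
  = 45 / 4.69
  ≈ 9.594

9.594


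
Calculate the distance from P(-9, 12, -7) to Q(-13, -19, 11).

d = √[(x₂-x₁)² + (y₂-y₁)² + (z₂-z₁)²]
  = √[(-4)² + (-31)² + 18²]
  = √[16 + 961 + 324]
  = √1301
  ≈ 36.07

36.07


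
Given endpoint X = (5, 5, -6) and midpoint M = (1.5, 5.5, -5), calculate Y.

Y = 2M - X
  = (2·1.5 - 5, 2·5.5 - 5, 2·(-5) - (-6))
  = (3 - 5, 11 - 5, -10 + 6)
  = (-2, 6, -4)

(-2, 6, -4)


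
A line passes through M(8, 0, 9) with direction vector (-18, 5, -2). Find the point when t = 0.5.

P(t) = M + t·d
  = (8 + (-18)·0.5, 0 + 5·0.5, 9 + (-2)·0.5)
  = (8 - 9, 0 + 2.5, 9 - 1)
  = (-1, 2.5, 8)

(-1, 2.5, 8)


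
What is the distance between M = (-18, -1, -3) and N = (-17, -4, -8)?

d = √[(x₂-x₁)² + (y₂-y₁)² + (z₂-z₁)²]
  = √[1² + (-3)² + (-5)²]
  = √[1 + 9 + 25]
  = √35
  ≈ 5.916

5.916


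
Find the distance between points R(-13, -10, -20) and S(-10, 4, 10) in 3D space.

d = √[(x₂-x₁)² + (y₂-y₁)² + (z₂-z₁)²]
  = √[3² + 14² + 30²]
  = √[9 + 196 + 900]
  = √1105
  ≈ 33.24

33.24


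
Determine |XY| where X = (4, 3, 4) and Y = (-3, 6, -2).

d = √[(x₂-x₁)² + (y₂-y₁)² + (z₂-z₁)²]
  = √[(-7)² + 3² + (-6)²]
  = √[49 + 9 + 36]
  = √94
  ≈ 9.695

9.695


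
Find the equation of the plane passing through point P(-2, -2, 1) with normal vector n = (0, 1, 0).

The plane through P with normal n = (a, b, c) satisfies n·(r - P) = 0,
i.e. ax + by + cz = a·x₀ + b·y₀ + c·z₀.
d = 0·(-2) + 1·(-2) + 0·1
  = 0 - 2 + 0
  = -2
Equation: y = -2

y = -2


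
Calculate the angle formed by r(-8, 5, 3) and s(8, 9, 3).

r·s = (-8)·8 + 5·9 + 3·3 = -64 + 45 + 9 = -10
|r| = √((-8)² + 5² + 3²) = √98 ≈ 9.899
|s| = √(8² + 9² + 3²) = √154 ≈ 12.41
cos θ = (r·s)/(|r||s|) = -10/(9.899·12.41) ≈ -0.0814
θ = arccos(-0.0814) ≈ 94.67°

94.67°


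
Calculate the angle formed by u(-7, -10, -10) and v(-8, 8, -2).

u·v = (-7)·(-8) + (-10)·8 + (-10)·(-2) = 56 - 80 + 20 = -4
|u| = √((-7)² + (-10)² + (-10)²) = √249 ≈ 15.78
|v| = √((-8)² + 8² + (-2)²) = √132 ≈ 11.49
cos θ = (u·v)/(|u||v|) = -4/(15.78·11.49) ≈ -0.02206
θ = arccos(-0.02206) ≈ 91.26°

91.26°


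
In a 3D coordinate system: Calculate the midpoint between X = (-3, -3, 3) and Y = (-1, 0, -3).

M = ((x₁+x₂)/2, (y₁+y₂)/2, (z₁+z₂)/2)
  = ((-3 - 1)/2, (-3 + 0)/2, (3 - 3)/2)
  = (-4/2, -3/2, 0/2)
  = (-2, -1.5, 0)

(-2, -1.5, 0)


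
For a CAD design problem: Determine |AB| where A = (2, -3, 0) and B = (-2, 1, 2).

d = √[(x₂-x₁)² + (y₂-y₁)² + (z₂-z₁)²]
  = √[(-4)² + 4² + 2²]
  = √[16 + 16 + 4]
  = √36
  ≈ 6

6


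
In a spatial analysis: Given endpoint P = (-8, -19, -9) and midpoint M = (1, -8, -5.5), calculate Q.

Q = 2M - P
  = (2·1 - (-8), 2·(-8) - (-19), 2·(-5.5) - (-9))
  = (2 + 8, -16 + 19, -11 + 9)
  = (10, 3, -2)

(10, 3, -2)


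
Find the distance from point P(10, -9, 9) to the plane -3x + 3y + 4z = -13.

distance = |a·x₀ + b·y₀ + c·z₀ - d| / √(a² + b² + c²)
  = |(-3)·10 + 3·(-9) + 4·9 - (-13)| / √((-3)² + 3² + 4²)
  = |-30 - 27 + 36 + 13| / √(9 + 9 + 16)
  = |-8| / √34
  = 8 / 5.831
  ≈ 1.372

1.372


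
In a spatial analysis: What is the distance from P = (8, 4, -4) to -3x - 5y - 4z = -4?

distance = |a·x₀ + b·y₀ + c·z₀ - d| / √(a² + b² + c²)
  = |(-3)·8 + (-5)·4 + (-4)·(-4) - (-4)| / √((-3)² + (-5)² + (-4)²)
  = |-24 - 20 + 16 + 4| / √(9 + 25 + 16)
  = |-24| / √50
  = 24 / 7.071
  ≈ 3.394

3.394


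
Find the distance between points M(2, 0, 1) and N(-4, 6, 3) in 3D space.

d = √[(x₂-x₁)² + (y₂-y₁)² + (z₂-z₁)²]
  = √[(-6)² + 6² + 2²]
  = √[36 + 36 + 4]
  = √76
  ≈ 8.718

8.718


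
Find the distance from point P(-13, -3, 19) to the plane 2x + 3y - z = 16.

distance = |a·x₀ + b·y₀ + c·z₀ - d| / √(a² + b² + c²)
  = |2·(-13) + 3·(-3) + (-1)·19 - 16| / √(2² + 3² + (-1)²)
  = |-26 - 9 - 19 - 16| / √(4 + 9 + 1)
  = |-70| / √14
  = 70 / 3.742
  ≈ 18.71

18.71


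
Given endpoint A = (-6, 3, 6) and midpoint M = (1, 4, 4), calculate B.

B = 2M - A
  = (2·1 - (-6), 2·4 - 3, 2·4 - 6)
  = (2 + 6, 8 - 3, 8 - 6)
  = (8, 5, 2)

(8, 5, 2)


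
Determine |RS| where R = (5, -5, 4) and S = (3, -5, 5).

d = √[(x₂-x₁)² + (y₂-y₁)² + (z₂-z₁)²]
  = √[(-2)² + 0² + 1²]
  = √[4 + 0 + 1]
  = √5
  ≈ 2.236

2.236


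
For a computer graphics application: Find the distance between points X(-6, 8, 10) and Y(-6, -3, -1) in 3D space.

d = √[(x₂-x₁)² + (y₂-y₁)² + (z₂-z₁)²]
  = √[0² + (-11)² + (-11)²]
  = √[0 + 121 + 121]
  = √242
  ≈ 15.56

15.56


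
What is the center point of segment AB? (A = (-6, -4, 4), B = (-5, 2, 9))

M = ((x₁+x₂)/2, (y₁+y₂)/2, (z₁+z₂)/2)
  = ((-6 - 5)/2, (-4 + 2)/2, (4 + 9)/2)
  = (-11/2, -2/2, 13/2)
  = (-5.5, -1, 6.5)

(-5.5, -1, 6.5)


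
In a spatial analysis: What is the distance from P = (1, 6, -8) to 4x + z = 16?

distance = |a·x₀ + b·y₀ + c·z₀ - d| / √(a² + b² + c²)
  = |4·1 + 0·6 + 1·(-8) - 16| / √(4² + 0² + 1²)
  = |4 + 0 - 8 - 16| / √(16 + 0 + 1)
  = |-20| / √17
  = 20 / 4.123
  ≈ 4.851

4.851


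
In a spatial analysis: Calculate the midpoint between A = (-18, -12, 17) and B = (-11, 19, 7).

M = ((x₁+x₂)/2, (y₁+y₂)/2, (z₁+z₂)/2)
  = ((-18 - 11)/2, (-12 + 19)/2, (17 + 7)/2)
  = (-29/2, 7/2, 24/2)
  = (-14.5, 3.5, 12)

(-14.5, 3.5, 12)


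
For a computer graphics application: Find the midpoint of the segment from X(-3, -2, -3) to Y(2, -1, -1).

M = ((x₁+x₂)/2, (y₁+y₂)/2, (z₁+z₂)/2)
  = ((-3 + 2)/2, (-2 - 1)/2, (-3 - 1)/2)
  = (-1/2, -3/2, -4/2)
  = (-0.5, -1.5, -2)

(-0.5, -1.5, -2)


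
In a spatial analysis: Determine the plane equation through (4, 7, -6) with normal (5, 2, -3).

The plane through P with normal n = (a, b, c) satisfies n·(r - P) = 0,
i.e. ax + by + cz = a·x₀ + b·y₀ + c·z₀.
d = 5·4 + 2·7 + (-3)·(-6)
  = 20 + 14 + 18
  = 52
Equation: 5x + 2y - 3z = 52

5x + 2y - 3z = 52


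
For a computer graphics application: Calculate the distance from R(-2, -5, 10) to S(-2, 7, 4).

d = √[(x₂-x₁)² + (y₂-y₁)² + (z₂-z₁)²]
  = √[0² + 12² + (-6)²]
  = √[0 + 144 + 36]
  = √180
  ≈ 13.42

13.42


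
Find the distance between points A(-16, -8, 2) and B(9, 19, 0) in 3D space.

d = √[(x₂-x₁)² + (y₂-y₁)² + (z₂-z₁)²]
  = √[25² + 27² + (-2)²]
  = √[625 + 729 + 4]
  = √1358
  ≈ 36.85

36.85


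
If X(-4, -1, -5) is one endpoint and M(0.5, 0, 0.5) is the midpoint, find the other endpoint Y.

Y = 2M - X
  = (2·0.5 - (-4), 2·0 - (-1), 2·0.5 - (-5))
  = (1 + 4, 0 + 1, 1 + 5)
  = (5, 1, 6)

(5, 1, 6)


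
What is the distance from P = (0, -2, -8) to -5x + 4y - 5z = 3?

distance = |a·x₀ + b·y₀ + c·z₀ - d| / √(a² + b² + c²)
  = |(-5)·0 + 4·(-2) + (-5)·(-8) - 3| / √((-5)² + 4² + (-5)²)
  = |0 - 8 + 40 - 3| / √(25 + 16 + 25)
  = |29| / √66
  = 29 / 8.124
  ≈ 3.57

3.57


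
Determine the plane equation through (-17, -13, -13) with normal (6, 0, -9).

The plane through P with normal n = (a, b, c) satisfies n·(r - P) = 0,
i.e. ax + by + cz = a·x₀ + b·y₀ + c·z₀.
d = 6·(-17) + 0·(-13) + (-9)·(-13)
  = -102 + 0 + 117
  = 15
Equation: 6x - 9z = 15

6x - 9z = 15


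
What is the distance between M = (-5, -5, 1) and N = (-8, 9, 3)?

d = √[(x₂-x₁)² + (y₂-y₁)² + (z₂-z₁)²]
  = √[(-3)² + 14² + 2²]
  = √[9 + 196 + 4]
  = √209
  ≈ 14.46

14.46


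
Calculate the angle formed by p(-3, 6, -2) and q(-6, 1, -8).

p·q = (-3)·(-6) + 6·1 + (-2)·(-8) = 18 + 6 + 16 = 40
|p| = √((-3)² + 6² + (-2)²) = √49 ≈ 7
|q| = √((-6)² + 1² + (-8)²) = √101 ≈ 10.05
cos θ = (p·q)/(|p||q|) = 40/(7·10.05) ≈ 0.5686
θ = arccos(0.5686) ≈ 55.35°

55.35°


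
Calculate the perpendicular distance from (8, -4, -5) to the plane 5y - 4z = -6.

distance = |a·x₀ + b·y₀ + c·z₀ - d| / √(a² + b² + c²)
  = |0·8 + 5·(-4) + (-4)·(-5) - (-6)| / √(0² + 5² + (-4)²)
  = |0 - 20 + 20 + 6| / √(0 + 25 + 16)
  = |6| / √41
  = 6 / 6.403
  ≈ 0.937

0.937


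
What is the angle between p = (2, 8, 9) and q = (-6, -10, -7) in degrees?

p·q = 2·(-6) + 8·(-10) + 9·(-7) = -12 - 80 - 63 = -155
|p| = √(2² + 8² + 9²) = √149 ≈ 12.21
|q| = √((-6)² + (-10)² + (-7)²) = √185 ≈ 13.6
cos θ = (p·q)/(|p||q|) = -155/(12.21·13.6) ≈ -0.9336
θ = arccos(-0.9336) ≈ 159°

159°


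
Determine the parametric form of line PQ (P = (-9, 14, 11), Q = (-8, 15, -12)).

Direction vector d = Q - P = (-8 + 9, 15 - 14, -12 - 11) = (1, 1, -23)
Parametric form r = P + t·d:
x = -9 + t, y = 14 + t, z = 11 - 23t

x = -9 + t, y = 14 + t, z = 11 - 23t


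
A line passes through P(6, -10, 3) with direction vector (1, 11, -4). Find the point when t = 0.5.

P(t) = P + t·d
  = (6 + 1·0.5, -10 + 11·0.5, 3 + (-4)·0.5)
  = (6 + 0.5, -10 + 5.5, 3 - 2)
  = (6.5, -4.5, 1)

(6.5, -4.5, 1)


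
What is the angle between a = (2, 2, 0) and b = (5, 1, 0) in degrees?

a·b = 2·5 + 2·1 + 0·0 = 10 + 2 + 0 = 12
|a| = √(2² + 2² + 0²) = √8 ≈ 2.828
|b| = √(5² + 1² + 0²) = √26 ≈ 5.099
cos θ = (a·b)/(|a||b|) = 12/(2.828·5.099) ≈ 0.8321
θ = arccos(0.8321) ≈ 33.69°

33.69°


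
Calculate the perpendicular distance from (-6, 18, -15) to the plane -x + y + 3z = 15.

distance = |a·x₀ + b·y₀ + c·z₀ - d| / √(a² + b² + c²)
  = |(-1)·(-6) + 1·18 + 3·(-15) - 15| / √((-1)² + 1² + 3²)
  = |6 + 18 - 45 - 15| / √(1 + 1 + 9)
  = |-36| / √11
  = 36 / 3.317
  ≈ 10.85

10.85


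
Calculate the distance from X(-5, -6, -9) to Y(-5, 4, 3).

d = √[(x₂-x₁)² + (y₂-y₁)² + (z₂-z₁)²]
  = √[0² + 10² + 12²]
  = √[0 + 100 + 144]
  = √244
  ≈ 15.62

15.62


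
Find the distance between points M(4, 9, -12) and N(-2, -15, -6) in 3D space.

d = √[(x₂-x₁)² + (y₂-y₁)² + (z₂-z₁)²]
  = √[(-6)² + (-24)² + 6²]
  = √[36 + 576 + 36]
  = √648
  ≈ 25.46

25.46


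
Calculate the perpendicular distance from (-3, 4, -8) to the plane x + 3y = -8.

distance = |a·x₀ + b·y₀ + c·z₀ - d| / √(a² + b² + c²)
  = |1·(-3) + 3·4 + 0·(-8) - (-8)| / √(1² + 3² + 0²)
  = |-3 + 12 + 0 + 8| / √(1 + 9 + 0)
  = |17| / √10
  = 17 / 3.162
  ≈ 5.376

5.376


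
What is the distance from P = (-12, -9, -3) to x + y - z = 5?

distance = |a·x₀ + b·y₀ + c·z₀ - d| / √(a² + b² + c²)
  = |1·(-12) + 1·(-9) + (-1)·(-3) - 5| / √(1² + 1² + (-1)²)
  = |-12 - 9 + 3 - 5| / √(1 + 1 + 1)
  = |-23| / √3
  = 23 / 1.732
  ≈ 13.28

13.28


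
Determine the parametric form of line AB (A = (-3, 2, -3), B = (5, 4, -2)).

Direction vector d = B - A = (5 + 3, 4 - 2, -2 + 3) = (8, 2, 1)
Parametric form r = A + t·d:
x = -3 + 8t, y = 2 + 2t, z = -3 + t

x = -3 + 8t, y = 2 + 2t, z = -3 + t


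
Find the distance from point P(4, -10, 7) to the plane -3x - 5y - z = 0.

distance = |a·x₀ + b·y₀ + c·z₀ - d| / √(a² + b² + c²)
  = |(-3)·4 + (-5)·(-10) + (-1)·7 - 0| / √((-3)² + (-5)² + (-1)²)
  = |-12 + 50 - 7 + 0| / √(9 + 25 + 1)
  = |31| / √35
  = 31 / 5.916
  ≈ 5.24

5.24


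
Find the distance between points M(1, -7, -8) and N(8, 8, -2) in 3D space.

d = √[(x₂-x₁)² + (y₂-y₁)² + (z₂-z₁)²]
  = √[7² + 15² + 6²]
  = √[49 + 225 + 36]
  = √310
  ≈ 17.61

17.61


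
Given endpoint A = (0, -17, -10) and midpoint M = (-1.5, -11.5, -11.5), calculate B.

B = 2M - A
  = (2·(-1.5) - 0, 2·(-11.5) - (-17), 2·(-11.5) - (-10))
  = (-3 + 0, -23 + 17, -23 + 10)
  = (-3, -6, -13)

(-3, -6, -13)


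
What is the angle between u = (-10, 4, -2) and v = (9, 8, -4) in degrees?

u·v = (-10)·9 + 4·8 + (-2)·(-4) = -90 + 32 + 8 = -50
|u| = √((-10)² + 4² + (-2)²) = √120 ≈ 10.95
|v| = √(9² + 8² + (-4)²) = √161 ≈ 12.69
cos θ = (u·v)/(|u||v|) = -50/(10.95·12.69) ≈ -0.3597
θ = arccos(-0.3597) ≈ 111.1°

111.1°


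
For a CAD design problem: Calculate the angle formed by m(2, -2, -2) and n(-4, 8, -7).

m·n = 2·(-4) + (-2)·8 + (-2)·(-7) = -8 - 16 + 14 = -10
|m| = √(2² + (-2)² + (-2)²) = √12 ≈ 3.464
|n| = √((-4)² + 8² + (-7)²) = √129 ≈ 11.36
cos θ = (m·n)/(|m||n|) = -10/(3.464·11.36) ≈ -0.2542
θ = arccos(-0.2542) ≈ 104.7°

104.7°


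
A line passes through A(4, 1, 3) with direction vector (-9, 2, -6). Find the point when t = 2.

P(t) = A + t·d
  = (4 + (-9)·2, 1 + 2·2, 3 + (-6)·2)
  = (4 - 18, 1 + 4, 3 - 12)
  = (-14, 5, -9)

(-14, 5, -9)
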